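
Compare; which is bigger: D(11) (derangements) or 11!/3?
D(11) = (11-1)·[D(10) + D(9)] = 10·[1,334,961 + 133,496] = 14,684,570; 11!/3 = 39,916,800/3 = 13,305,600.

Answer: D(11)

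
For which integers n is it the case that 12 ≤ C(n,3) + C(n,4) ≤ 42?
5, 6

Working:
C(4,3)+C(4,4)=5; C(5,3)+C(5,4)=15; C(6,3)+C(6,4)=35; C(7,3)+C(7,4)=70. So valid n = 5, 6.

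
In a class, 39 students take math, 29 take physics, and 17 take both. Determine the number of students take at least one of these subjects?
51

|A∪B| = |A|+|B|-|A∩B| = 39+29-17 = 51.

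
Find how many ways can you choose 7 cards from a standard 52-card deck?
133,784,560

C(52,7) = 133,784,560.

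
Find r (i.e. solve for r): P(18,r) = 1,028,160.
5

Explanation: P(18,r) = 18·17·…·(18−r+1), a product of r factors. Multiplying down from 18: 18 = 18; 18·17 = 306; 18·17·16 = 4,896; 18·17·16·15 = 73,440; 18·17·16·15·14 = 1,028,160 ✓ (5 factors). So r = 5.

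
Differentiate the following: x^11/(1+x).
(11x^10(1+x) - x^11)/(1+x)²

Reasoning: Quotient rule: [11x^{10}(1+x) - x^11]/(1+x)².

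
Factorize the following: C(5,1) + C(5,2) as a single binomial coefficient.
C(6,2)

Working:
By Pascal's identity: C(5,1) + C(5,2) = C(6,2) = 15.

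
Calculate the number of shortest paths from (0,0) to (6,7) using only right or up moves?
1,716

Explanation: Choose 6 rights from 13 moves: C(13,6) = 1,716.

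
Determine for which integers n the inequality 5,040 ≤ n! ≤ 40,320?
n! is strictly increasing; 7! = 5,040 and 8! = 40,320, so valid n = 7, 8.

Answer: 7, 8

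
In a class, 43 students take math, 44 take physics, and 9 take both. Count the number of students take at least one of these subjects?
|A∪B| = |A|+|B|-|A∩B| = 43+44-9 = 78.

Answer: 78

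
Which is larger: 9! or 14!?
14!
9!=362,880, 14!=87,178,291,200. 14! > 9!.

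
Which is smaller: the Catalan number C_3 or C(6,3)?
C_3

Solution: C_3 = C(6,3)/(3+1) = 20/4 = 5; C(6,3) = 20.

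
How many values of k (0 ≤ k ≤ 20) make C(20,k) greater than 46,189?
7

Working:
Row 20 is unimodal and symmetric about k=20/2. C(20,6)=38,760 ≤ 46,189; C(20,7)=77,520 > 46,189; by symmetry C(20,k) > 46,189 for k = 7..13. That's 13 - 7 + 1 = 7 values.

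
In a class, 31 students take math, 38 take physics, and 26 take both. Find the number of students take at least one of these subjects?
|A∪B| = |A|+|B|-|A∩B| = 31+38-26 = 43.

Answer: 43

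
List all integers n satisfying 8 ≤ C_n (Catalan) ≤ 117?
4, 5

Reasoning: C_3=5; C_4=14; C_5=42; C_6=132. So valid n = 4, 5.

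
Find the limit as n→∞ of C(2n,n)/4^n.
C(2n,n) ~ 4^n/√(πn), so C(2n,n)/4^n ~ 1/√(πn) → 0.
Final answer: 0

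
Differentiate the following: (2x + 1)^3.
6(2x + 1)^2

Explanation: Chain rule: 3(2x+1)^{2} × 2 = 6(2x+1)^{2}.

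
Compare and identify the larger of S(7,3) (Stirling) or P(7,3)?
S(7,3)

Reasoning: S(7,3) = 3·S(6,3) + S(6,2) = 3·90 + 31 = 301; P(7,3) = 210.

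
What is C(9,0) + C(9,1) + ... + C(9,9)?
512

Solution: Sum of binomial coefficients = 2^9 = 512.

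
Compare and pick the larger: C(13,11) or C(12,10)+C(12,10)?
C(13,11)=78; C(12,10)+C(12,10)=66+66=132.

Answer: C(12,10)+C(12,10)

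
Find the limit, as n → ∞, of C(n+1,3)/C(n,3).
1

Solution: Both numerator and denominator grow as n^3/3! for large n, so the ratio → 1.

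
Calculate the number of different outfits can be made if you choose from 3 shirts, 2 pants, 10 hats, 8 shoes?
480

By the multiplication principle: 3 × 2 × 10 × 8 = 480.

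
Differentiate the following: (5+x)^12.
12(5+x)^11

Solution: Using the power rule: d/dx (5+x)^12 = 12(5+x)^{11}.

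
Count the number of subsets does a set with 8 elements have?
256

Reasoning: Each element can be included or excluded: 2^8 = 256.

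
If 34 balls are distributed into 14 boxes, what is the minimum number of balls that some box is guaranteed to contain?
Pigeonhole: ⌈34/14⌉ = 3.

Answer: 3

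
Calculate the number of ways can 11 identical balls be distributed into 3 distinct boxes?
C(11+3-1, 3-1) = C(13, 2) = 78.
Final answer: 78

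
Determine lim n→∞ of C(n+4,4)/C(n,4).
Both numerator and denominator grow as n^4/4! for large n, so the ratio → 1.
Final answer: 1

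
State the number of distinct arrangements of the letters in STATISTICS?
Word has 10 letters (S=3, T=3, A=1, I=2, C=1). Arrangements: 10!/Π(k!) = 50,400.

Answer: 50,400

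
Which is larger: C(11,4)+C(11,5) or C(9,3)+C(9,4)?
First=792, Second=210.

Answer: C(11,4)+C(11,5)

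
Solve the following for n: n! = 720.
n! is strictly increasing. 4! = 24, 5! = 120, 6! = 720 ✓. So n = 6.
Final answer: 6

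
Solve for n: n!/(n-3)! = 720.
10
n!/(n-3)! = n×(n-1)×(n-2), a product of 3 consecutive integers ≈ (n−1)^3. 720^(1/3) + 1 ≈ 10.0; check n = 10: 10×9×8 = 720 ✓. So n = 10.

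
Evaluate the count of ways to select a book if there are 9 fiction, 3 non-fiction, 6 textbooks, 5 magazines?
By the addition principle: 9 + 3 + 6 + 5 = 23.

Answer: 23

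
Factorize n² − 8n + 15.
Seek roots whose sum is 8 and product is 15: (3, 5). So n² − 8n + 15 = (n − 3)(n − 5).

Answer: (n − 3)(n − 5)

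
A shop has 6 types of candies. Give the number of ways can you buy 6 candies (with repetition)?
Stars and bars: C(6+6-1, 6) = C(11, 6) = 462.
Final answer: 462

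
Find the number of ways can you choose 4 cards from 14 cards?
C(14,4) = 14! / (4! × (14-4)!)
         = 14! / (4! × 10!)
         = 1,001
Final answer: 1,001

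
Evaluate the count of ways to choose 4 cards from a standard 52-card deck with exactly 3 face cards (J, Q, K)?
8,800

12 face cards and 40 non-face cards: C(12,3) × C(40,1) = 220 × 40 = 8,800.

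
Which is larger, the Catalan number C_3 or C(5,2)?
C(5,2)
C_3 = C(6,3)/(3+1) = 20/4 = 5; C(5,2) = 10.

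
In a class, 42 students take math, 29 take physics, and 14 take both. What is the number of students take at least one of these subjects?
57

Explanation: |A∪B| = |A|+|B|-|A∩B| = 42+29-14 = 57.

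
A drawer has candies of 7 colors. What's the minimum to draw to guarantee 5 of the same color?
29

Solution: Worst case: 4 of each = 28. One more: 29.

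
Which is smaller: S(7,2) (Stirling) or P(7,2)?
P(7,2)

Explanation: S(7,2) = 2·S(6,2) + S(6,1) = 2·31 + 1 = 63; P(7,2) = 42.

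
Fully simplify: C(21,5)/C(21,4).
17/5

C(n,k+1)/C(n,k) = (n−k)/(k+1). Here (21−4)/(4+1) = 17/5 = 17/5.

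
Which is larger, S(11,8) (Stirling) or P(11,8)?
P(11,8)

Explanation: S(11,8) = 8·S(10,8) + S(10,7) = 8·750 + 5,880 = 11,880; P(11,8) = 6,652,800.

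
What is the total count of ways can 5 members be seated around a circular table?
24

Circular arrangements: (5-1)! = 24.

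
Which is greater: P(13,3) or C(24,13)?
P(13,3)=1,716, C(24,13)=2,496,144.

Answer: C(24,13)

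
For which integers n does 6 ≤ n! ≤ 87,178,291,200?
3, 4, 5, 6, 7, 8, 9, 10, 11, 12, 13, 14

Solution: n! is strictly increasing; 3! = 6 and 14! = 87,178,291,200, so valid n = 3, 4, 5, 6, 7, 8, 9, 10, 11, 12, 13, 14.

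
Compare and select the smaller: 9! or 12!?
9!
9!=362,880, 12!=479,001,600. 12! > 9!.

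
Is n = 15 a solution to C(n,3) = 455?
C(15,3) = 15·14·13/3! = 2,730/6 = 455, which equals 455.
Final answer: Yes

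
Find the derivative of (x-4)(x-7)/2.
(2x - 11)/2
d/dx[(x-4)(x-7)] = (x-7) + (x-4) = 2x - 11. Dividing by 2 gives (2x - 11)/2.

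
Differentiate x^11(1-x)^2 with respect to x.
11x^10(1-x)^2 - 2x^11(1-x)^1

Solution: Product rule: 11x^{10}(1-x)^{2} + x^11·(-2)(1-x)^{1}.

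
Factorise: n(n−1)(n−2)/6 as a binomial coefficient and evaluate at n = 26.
C(n,3); C(26,3) = 2,600

Reasoning: n(n−1)(n−2)/6 = n!/(3!(n−3)!) = C(n,3). At n = 26: C(26,3) = 2,600.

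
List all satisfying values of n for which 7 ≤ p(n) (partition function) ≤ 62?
5, 6, 7, 8, 9, 10, 11

Working:
Tabulating p(n) via p(n) = p(n−1) + p(n−2) − p(n−5) − p(n−7) + …: p(4)=5; p(5)=7; p(6)=11; p(7)=15; p(8)=22; p(9)=30; p(10)=42; p(11)=56; p(12)=77. So valid n = 5, 6, 7, 8, 9, 10, 11.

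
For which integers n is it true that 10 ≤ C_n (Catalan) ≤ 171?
4, 5, 6

Solution: C_3=5; C_4=14; C_5=42; C_6=132; C_7=429. So valid n = 4, 5, 6.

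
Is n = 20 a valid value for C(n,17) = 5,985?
No

Working:
C(20,17) = 20·19·18·17·16·15·14·13·12·11·10·9·8·7·6·5·4/17! = 405,483,668,029,440,000/355,687,428,096,000 = 1,140, which does not equal 5,985.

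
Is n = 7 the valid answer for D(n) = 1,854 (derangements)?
Yes

D(7) = (7-1)·[D(6) + D(5)] = 6·[265 + 44] = 1,854, which equals 1,854.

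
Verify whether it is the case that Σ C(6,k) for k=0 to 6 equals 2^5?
False

Binomial theorem: Σ C(6,k) = (1+1)^6 = 2^6 = 64; RHS 2^5 = 32.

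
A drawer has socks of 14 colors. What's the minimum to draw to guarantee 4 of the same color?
Worst case: 3 of each = 42. One more: 43.

Answer: 43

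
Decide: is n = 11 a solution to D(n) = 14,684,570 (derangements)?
Yes

D(11) = (11-1)·[D(10) + D(9)] = 10·[1,334,961 + 133,496] = 14,684,570, which equals 14,684,570.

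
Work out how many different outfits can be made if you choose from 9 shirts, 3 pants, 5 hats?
135

Reasoning: By the multiplication principle: 9 × 3 × 5 = 135.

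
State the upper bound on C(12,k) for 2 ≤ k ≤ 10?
924

Reasoning: C(12,k) is maximised at the centre of the row: C(12,6) = 924.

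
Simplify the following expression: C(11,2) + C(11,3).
By Pascal's identity: C(12,3) = 220.
Final answer: 220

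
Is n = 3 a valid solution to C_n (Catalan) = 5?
Yes

Solution: C_3 = C(6,3)/(3+1) = 20/4 = 5, which equals 5.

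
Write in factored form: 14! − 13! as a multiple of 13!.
14! − 13! = 14·13! − 13! = (14 − 1)·13! = 13 × 13! = 80,951,270,400.

Answer: 13 × 13! = 80,951,270,400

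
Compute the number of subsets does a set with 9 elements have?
512

Solution: Each element can be included or excluded: 2^9 = 512.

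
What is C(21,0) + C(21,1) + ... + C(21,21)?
2,097,152
Sum of binomial coefficients = 2^21 = 2,097,152.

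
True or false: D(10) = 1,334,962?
Derangements of 10 elements: D(10) = (10-1)·[D(9) + D(8)] = 9·[133,496 + 14,833] = 1,334,961.

Answer: False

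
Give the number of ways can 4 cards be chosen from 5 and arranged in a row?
P(5,4) = 5!/(5-4)! = 120.
Final answer: 120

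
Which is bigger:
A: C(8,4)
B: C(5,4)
A

Working:
A=C(8,4)=70, B=C(5,4)=5.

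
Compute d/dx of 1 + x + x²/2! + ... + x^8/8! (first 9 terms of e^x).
Differentiating term by term gives the first 8 terms of e^x.
Final answer: 1 + x + x²/2! + ... + x^7/7!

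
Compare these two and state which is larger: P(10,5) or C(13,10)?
P(10,5)=30,240, C(13,10)=286.

Answer: P(10,5)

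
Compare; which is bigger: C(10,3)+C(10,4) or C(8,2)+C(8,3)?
First=330, Second=84.

Answer: C(10,3)+C(10,4)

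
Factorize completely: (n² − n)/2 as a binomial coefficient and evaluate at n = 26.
(n² − n)/2 = n(n−1)/2 = C(n,2). At n = 26: C(26,2) = 325.
Final answer: C(n,2); C(26,2) = 325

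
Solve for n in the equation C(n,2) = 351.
C(n,2) = n(n−1)/2! is increasing in n, and n(n−1) = 2!·351 = 702 ≈ (n−0.5)^2 gives n ≈ 27.0. Check: C(25,2) = 300, C(26,2) = 325, C(27,2) = 351 ✓. So n = 27.

Answer: 27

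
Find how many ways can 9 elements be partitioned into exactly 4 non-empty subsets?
7,770

Explanation: This equals S(9,4), the Stirling number of the 2nd kind.
Using the Stirling recurrence: S(n,k) = k·S(n-1,k) + S(n-1,k-1)
S(9,4) = 4·S(8,4) + S(8,3)
         = 4·1701 + 966
         = 6804 + 966
         = 7,770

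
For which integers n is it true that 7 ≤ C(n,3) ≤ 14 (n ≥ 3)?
5

Reasoning: C(4,3)=4; C(5,3)=10; C(6,3)=20. So valid n = 5.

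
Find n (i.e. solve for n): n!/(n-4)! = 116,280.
n!/(n-4)! = n×(n-1)×(n-2)×(n-3), a product of 4 consecutive integers ≈ (n−1.5)^4. 116,280^(1/4) + 1.5 ≈ 20.0; check n = 20: 20×19×18×17 = 116,280 ✓. So n = 20.

Answer: 20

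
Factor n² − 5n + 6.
(n − 2)(n − 3)

Working:
Seek roots whose sum is 5 and product is 6: (2, 3). So n² − 5n + 6 = (n − 2)(n − 3).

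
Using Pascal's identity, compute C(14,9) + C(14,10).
3,003

Solution: C(14,9) + C(14,10) = C(15,10) = 3,003.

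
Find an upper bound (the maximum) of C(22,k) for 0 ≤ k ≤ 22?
705,432

Explanation: Maximum at k = 11: C(22,11) = 705,432.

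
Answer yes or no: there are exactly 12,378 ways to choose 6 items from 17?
No

C(17,6) = 12,376 ≠ 12378.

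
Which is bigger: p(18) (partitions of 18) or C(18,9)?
C(18,9)
Pentagonal recurrence p(n) = p(n−1) + p(n−2) − p(n−5) − p(n−7) + …: p(18) = p(17) + p(16) − p(13) − p(11) + p(6) + p(3) = 297 + 231 − 101 − 56 + 11 + 3 = 385; C(18,9) = 48,620.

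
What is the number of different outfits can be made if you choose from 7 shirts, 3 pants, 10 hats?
210
By the multiplication principle: 7 × 3 × 10 = 210.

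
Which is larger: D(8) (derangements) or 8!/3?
D(8)

Reasoning: D(8) = (8-1)·[D(7) + D(6)] = 7·[1,854 + 265] = 14,833; 8!/3 = 40,320/3 = 13,440.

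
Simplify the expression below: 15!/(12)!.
2,730

Reasoning: This equals 15×14×13 = 2,730.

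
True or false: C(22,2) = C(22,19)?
C(22,2) = 231 but C(22,19) = 1,540; symmetry gives C(22,2) = C(22,20), not C(22,19).

Answer: False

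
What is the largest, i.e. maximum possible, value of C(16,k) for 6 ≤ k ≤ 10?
12,870
C(16,k) is maximised at the centre of the row: C(16,8) = 12,870.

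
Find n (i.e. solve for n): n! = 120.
5

Working:
n! is strictly increasing. 3! = 6, 4! = 24, 5! = 120 ✓. So n = 5.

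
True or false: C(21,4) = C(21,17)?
True
C(21,4) = C(21,21-4) by the symmetry property; both equal 5,985.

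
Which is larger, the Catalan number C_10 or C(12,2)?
C_10 = C(20,10)/(10+1) = 184,756/11 = 16,796; C(12,2) = 66.

Answer: C_10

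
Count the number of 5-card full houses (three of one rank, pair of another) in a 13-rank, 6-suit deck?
46,800

Explanation: Triple rank: 13. Triple suits: C(6,3)=20. Pair rank: 12. Pair suits: C(6,2)=15. Total: 46,800.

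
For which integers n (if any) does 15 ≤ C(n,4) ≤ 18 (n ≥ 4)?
6

Explanation: C(5,4)=5; C(6,4)=15; C(7,4)=35. So valid n = 6.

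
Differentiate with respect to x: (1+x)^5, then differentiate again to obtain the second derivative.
20(1+x)^3
First derivative: 5(1+x)^{4}. Second derivative: 5·4·(1+x)^{3} = 20(1+x)^{3}.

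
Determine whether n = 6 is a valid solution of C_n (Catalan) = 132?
C_6 = C(12,6)/(6+1) = 924/7 = 132, which equals 132.

Answer: Yes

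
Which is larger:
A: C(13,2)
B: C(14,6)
B

Working:
A=C(13,2)=78, B=C(14,6)=3,003.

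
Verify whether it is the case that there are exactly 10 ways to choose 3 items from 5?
True

Reasoning: C(5,3) = 10.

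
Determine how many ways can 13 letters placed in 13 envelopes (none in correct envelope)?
Using D(n) = (n-1)[D(n-1) + D(n-2)]:
D(13) = (13-1) × [D(12) + D(11)]
      = 12 × [176214841 + 14684570]
      = 12 × 190899411
      = 2,290,792,932

Answer: 2,290,792,932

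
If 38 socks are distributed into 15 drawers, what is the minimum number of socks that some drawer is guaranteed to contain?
3

Pigeonhole: ⌈38/15⌉ = 3.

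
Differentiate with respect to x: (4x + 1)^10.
Chain rule: 10(4x+1)^{9} × 4 = 40(4x+1)^{9}.
Final answer: 40(4x + 1)^9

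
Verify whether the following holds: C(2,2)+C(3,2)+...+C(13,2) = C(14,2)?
Hockey stick identity gives Σ = C(14,3) = 364; RHS C(14,2) = 91.

Answer: False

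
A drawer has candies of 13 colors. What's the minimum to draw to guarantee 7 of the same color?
79

Solution: Worst case: 6 of each = 78. One more: 79.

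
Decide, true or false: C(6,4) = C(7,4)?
LHS = C(6,4) = 15; RHS = C(7,4) = 35. 15 ≠ 35, so the statement does not hold.

Answer: False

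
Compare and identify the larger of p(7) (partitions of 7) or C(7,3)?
Pentagonal recurrence p(n) = p(n−1) + p(n−2) − p(n−5) − p(n−7) + …: p(7) = p(6) + p(5) − p(2) − p(0) = 11 + 7 − 2 − 1 = 15; C(7,3) = 35.

Answer: C(7,3)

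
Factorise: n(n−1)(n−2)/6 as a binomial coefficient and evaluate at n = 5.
C(n,3); C(5,3) = 10

Reasoning: n(n−1)(n−2)/6 = n!/(3!(n−3)!) = C(n,3). At n = 5: C(5,3) = 10.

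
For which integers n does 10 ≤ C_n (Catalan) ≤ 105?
C_3=5; C_4=14; C_5=42; C_6=132. So valid n = 4, 5.
Final answer: 4, 5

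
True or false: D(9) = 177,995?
False

Reasoning: Derangements of 9 elements: D(9) = (9-1)·[D(8) + D(7)] = 8·[14,833 + 1,854] = 133,496.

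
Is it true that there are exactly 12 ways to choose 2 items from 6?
C(6,2) = 15 ≠ 12.
Final answer: False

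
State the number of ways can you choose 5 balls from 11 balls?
C(11,5) = 11! / (5! × (11-5)!)
         = 11! / (5! × 6!)
         = 462
Final answer: 462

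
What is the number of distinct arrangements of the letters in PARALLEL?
3,360

Working:
Word has 8 letters (P=1, A=2, R=1, L=3, E=1). Arrangements: 8!/Π(k!) = 3,360.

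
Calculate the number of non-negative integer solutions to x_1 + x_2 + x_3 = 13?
C(13+3-1, 3-1) = 105.
Final answer: 105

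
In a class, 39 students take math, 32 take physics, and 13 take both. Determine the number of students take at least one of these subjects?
58
|A∪B| = |A|+|B|-|A∩B| = 39+32-13 = 58.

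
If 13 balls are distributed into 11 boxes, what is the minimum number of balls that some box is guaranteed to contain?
2

Solution: Pigeonhole: ⌈13/11⌉ = 2.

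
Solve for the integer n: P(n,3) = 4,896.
18
P(n,3) = n(n−1)(n−2) is increasing in n; n(n−1)(n−2) ≈ (n−1)^3 = 4,896 gives n ≈ 18.0. Check: P(16,3) = 3,360, P(17,3) = 4,080, P(18,3) = 4,896 ✓. So n = 18.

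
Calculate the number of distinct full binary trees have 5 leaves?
14
Using the Catalan number formula: C_n = C(2n, n) / (n+1)
C_4 = C(8, 4) / (4+1)
     = 70 / 5
     = 14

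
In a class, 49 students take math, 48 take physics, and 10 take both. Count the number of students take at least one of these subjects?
87

Reasoning: |A∪B| = |A|+|B|-|A∩B| = 49+48-10 = 87.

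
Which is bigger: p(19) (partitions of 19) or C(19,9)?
C(19,9)

Explanation: Pentagonal recurrence p(n) = p(n−1) + p(n−2) − p(n−5) − p(n−7) + …: p(19) = p(18) + p(17) − p(14) − p(12) + p(7) + p(4) = 385 + 297 − 135 − 77 + 15 + 5 = 490; C(19,9) = 92,378.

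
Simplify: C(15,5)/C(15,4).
11/5

C(n,k+1)/C(n,k) = (n−k)/(k+1). Here (15−4)/(4+1) = 11/5 = 11/5.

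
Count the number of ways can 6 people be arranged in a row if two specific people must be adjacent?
240

Treat pair as unit: (6-1)! arrangements × 2 internal orders = 240.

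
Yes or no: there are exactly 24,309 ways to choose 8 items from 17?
C(17,8) = 24,310 ≠ 24309.
Final answer: No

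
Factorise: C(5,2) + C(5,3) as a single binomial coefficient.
C(6,3)

Reasoning: By Pascal's identity: C(5,2) + C(5,3) = C(6,3) = 20.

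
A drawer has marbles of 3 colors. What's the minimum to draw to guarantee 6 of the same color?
16
Worst case: 5 of each = 15. One more: 16.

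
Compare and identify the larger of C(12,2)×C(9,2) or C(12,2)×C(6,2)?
C(12,2)×C(9,2)

Solution: C(12,2)×C(9,2)=2,376, C(12,2)×C(6,2)=990.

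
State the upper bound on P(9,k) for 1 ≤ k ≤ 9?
362,880

Solution: P(9,k) increases in k, so maximum at k = 9: 9! = 362,880.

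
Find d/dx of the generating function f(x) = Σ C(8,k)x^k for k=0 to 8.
Term-by-term differentiation gives Σ k·C(8,k)x^{k-1} for k=1 to 8.
Final answer: Σ k·C(8,k)x^(k-1) for k=1 to 8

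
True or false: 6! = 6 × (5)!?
True

By definition n! = n × (n-1)!, so 6! = 6 × 5!.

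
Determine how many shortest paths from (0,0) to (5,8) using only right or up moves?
Choose 5 rights from 13 moves: C(13,5) = 1,287.

Answer: 1,287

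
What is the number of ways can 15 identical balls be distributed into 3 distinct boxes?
136

Explanation: C(15+3-1, 3-1) = C(17, 2) = 136.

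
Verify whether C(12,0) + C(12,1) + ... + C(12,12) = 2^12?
True

Binomial theorem with x = y = 1: Σ C(12,i) = (1+1)^12 = 2^12 = 4,096. The statement holds.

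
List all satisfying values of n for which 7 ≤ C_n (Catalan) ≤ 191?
4, 5, 6

Explanation: C_3=5; C_4=14; C_5=42; C_6=132; C_7=429. So valid n = 4, 5, 6.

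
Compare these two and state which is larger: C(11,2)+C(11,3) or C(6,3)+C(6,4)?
C(11,2)+C(11,3)

Explanation: First=220, Second=35.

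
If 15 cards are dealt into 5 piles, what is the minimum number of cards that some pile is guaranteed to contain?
3

Working:
Pigeonhole: ⌈15/5⌉ = 3.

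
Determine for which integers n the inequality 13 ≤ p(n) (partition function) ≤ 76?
7, 8, 9, 10, 11

Tabulating p(n) via p(n) = p(n−1) + p(n−2) − p(n−5) − p(n−7) + …: p(6)=11; p(7)=15; p(8)=22; p(9)=30; p(10)=42; p(11)=56; p(12)=77. So valid n = 7, 8, 9, 10, 11.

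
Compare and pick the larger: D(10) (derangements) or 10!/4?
D(10)

Working:
D(10) = (10-1)·[D(9) + D(8)] = 9·[133,496 + 14,833] = 1,334,961; 10!/4 = 3,628,800/4 = 907,200.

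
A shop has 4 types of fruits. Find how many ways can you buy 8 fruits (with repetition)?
Stars and bars: C(8+4-1, 8) = C(11, 8) = 165.

Answer: 165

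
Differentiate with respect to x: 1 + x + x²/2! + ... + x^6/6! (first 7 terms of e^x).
1 + x + x²/2! + ... + x^5/5!

Reasoning: Differentiating term by term gives the first 6 terms of e^x.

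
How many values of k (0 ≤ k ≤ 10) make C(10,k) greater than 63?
5

Reasoning: Row 10 is unimodal and symmetric about k=10/2. C(10,2)=45 ≤ 63; C(10,3)=120 > 63; by symmetry C(10,k) > 63 for k = 3..7. That's 7 - 3 + 1 = 5 values.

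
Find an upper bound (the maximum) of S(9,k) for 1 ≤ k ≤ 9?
7,770

Working:
Row S(9,k) for k = 1..9 (via S(n,k) = k·S(n−1,k) + S(n−1,k−1)): 1, 255, 3,025, 7,770, 6,951, 2,646, 462, 36, 1. The row is unimodal; maximum at k = 4: 7,770.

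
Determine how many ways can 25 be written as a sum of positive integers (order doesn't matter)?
1,958

Explanation: Pentagonal recurrence p(n) = p(n−1) + p(n−2) − p(n−5) − p(n−7) + …: p(25) = p(24) + p(23) − p(20) − p(18) + p(13) + p(10) − p(3) = 1,575 + 1,255 − 627 − 385 + 101 + 42 − 3 = 1,958.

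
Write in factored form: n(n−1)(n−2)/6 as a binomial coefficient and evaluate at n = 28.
C(n,3); C(28,3) = 3,276

Solution: n(n−1)(n−2)/6 = n!/(3!(n−3)!) = C(n,3). At n = 28: C(28,3) = 3,276.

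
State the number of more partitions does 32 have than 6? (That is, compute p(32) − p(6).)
8,338

Reasoning: Pentagonal recurrence p(n) = p(n−1) + p(n−2) − p(n−5) − p(n−7) + …: p(32) = p(31) + p(30) − p(27) − p(25) + p(20) + p(17) − p(10) − p(6) = 6,842 + 5,604 − 3,010 − 1,958 + 627 + 297 − 42 − 11 = 8,349.
p(6) = p(5) + p(4) − p(1) = 7 + 5 − 1 = 11.
Difference = 8,349 − 11 = 8,338.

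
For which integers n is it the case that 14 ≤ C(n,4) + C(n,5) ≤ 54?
6

C(5,4)+C(5,5)=6; C(6,4)+C(6,5)=21; C(7,4)+C(7,5)=56. So valid n = 6.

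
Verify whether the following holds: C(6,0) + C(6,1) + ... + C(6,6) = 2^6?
True

Explanation: Binomial theorem with x = y = 1: Σ C(6,i) = (1+1)^6 = 2^6 = 64. The statement holds.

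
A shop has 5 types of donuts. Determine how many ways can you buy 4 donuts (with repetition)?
70

Solution: Stars and bars: C(4+5-1, 4) = C(8, 4) = 70.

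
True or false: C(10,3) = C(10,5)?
False
C(10,3) = 120 but C(10,5) = 252; symmetry gives C(10,3) = C(10,7), not C(10,5).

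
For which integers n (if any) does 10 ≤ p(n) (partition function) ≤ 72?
6, 7, 8, 9, 10, 11

Working:
Tabulating p(n) via p(n) = p(n−1) + p(n−2) − p(n−5) − p(n−7) + …: p(5)=7; p(6)=11; p(7)=15; p(8)=22; p(9)=30; p(10)=42; p(11)=56; p(12)=77. So valid n = 6, 7, 8, 9, 10, 11.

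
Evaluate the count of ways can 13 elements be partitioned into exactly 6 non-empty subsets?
9,321,312

Explanation: This equals S(13,6), the Stirling number of the 2nd kind.
Using the Stirling recurrence: S(n,k) = k·S(n-1,k) + S(n-1,k-1)
S(13,6) = 6·S(12,6) + S(12,5)
         = 6·1323652 + 1379400
         = 7941912 + 1379400
         = 9,321,312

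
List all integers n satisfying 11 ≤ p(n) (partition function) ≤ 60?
6, 7, 8, 9, 10, 11

Solution: Tabulating p(n) via p(n) = p(n−1) + p(n−2) − p(n−5) − p(n−7) + …: p(5)=7; p(6)=11; p(7)=15; p(8)=22; p(9)=30; p(10)=42; p(11)=56; p(12)=77. So valid n = 6, 7, 8, 9, 10, 11.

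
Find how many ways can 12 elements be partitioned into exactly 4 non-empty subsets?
611,501

Solution: This equals S(12,4), the Stirling number of the 2nd kind.
Using the Stirling recurrence: S(n,k) = k·S(n-1,k) + S(n-1,k-1)
S(12,4) = 4·S(11,4) + S(11,3)
         = 4·145750 + 28501
         = 583000 + 28501
         = 611,501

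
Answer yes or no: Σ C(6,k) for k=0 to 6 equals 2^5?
No

Solution: Binomial theorem: Σ C(6,k) = (1+1)^6 = 2^6 = 64; RHS 2^5 = 32.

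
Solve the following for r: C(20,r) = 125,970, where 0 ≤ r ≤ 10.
8

Solution: C(20,r) is increasing for 0 ≤ r ≤ 10. Stepping up (C(20,r+1) = C(20,r)·(20−r)/(r+1)): C(20,1) = 20, C(20,2) = 190, C(20,3) = 1,140, C(20,4) = 4,845, C(20,5) = 15,504, C(20,6) = 38,760, C(20,7) = 77,520, C(20,8) = 125,970 ✓. So r = 8.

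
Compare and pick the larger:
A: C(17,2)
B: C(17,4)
A=C(17,2)=136, B=C(17,4)=2,380.

Answer: B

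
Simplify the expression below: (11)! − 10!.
36,288,000
(11)! − 10! = (11)·10! − 10! = (11−1)·10! = 10·10! = 36,288,000.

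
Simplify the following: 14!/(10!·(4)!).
1,001

Reasoning: This is C(14,10) = 1,001.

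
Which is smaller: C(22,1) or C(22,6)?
C(22,1)

Working:
C(22,1)=22, C(22,6)=74,613.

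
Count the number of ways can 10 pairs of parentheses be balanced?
Using the Catalan number formula: C_n = C(2n, n) / (n+1)
C_10 = C(20, 10) / (10+1)
     = 184756 / 11
     = 16,796
Final answer: 16,796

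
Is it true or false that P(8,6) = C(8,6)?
P(8,6) = 20,160 but C(8,6) = 28; they differ by a factor of 6! = 720, so the statement does not hold.
Final answer: False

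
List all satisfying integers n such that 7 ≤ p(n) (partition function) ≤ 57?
5, 6, 7, 8, 9, 10, 11

Tabulating p(n) via p(n) = p(n−1) + p(n−2) − p(n−5) − p(n−7) + …: p(4)=5; p(5)=7; p(6)=11; p(7)=15; p(8)=22; p(9)=30; p(10)=42; p(11)=56; p(12)=77. So valid n = 5, 6, 7, 8, 9, 10, 11.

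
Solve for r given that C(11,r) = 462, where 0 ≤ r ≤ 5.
5

Reasoning: C(11,r) is increasing for 0 ≤ r ≤ 5. Stepping up (C(11,r+1) = C(11,r)·(11−r)/(r+1)): C(11,1) = 11, C(11,2) = 55, C(11,3) = 165, C(11,4) = 330, C(11,5) = 462 ✓. So r = 5.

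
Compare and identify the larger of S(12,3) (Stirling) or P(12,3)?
S(12,3)

Working:
S(12,3) = 3·S(11,3) + S(11,2) = 3·28,501 + 1,023 = 86,526; P(12,3) = 1,320.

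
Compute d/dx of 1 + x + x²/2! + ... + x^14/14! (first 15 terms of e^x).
Differentiating term by term gives the first 14 terms of e^x.
Final answer: 1 + x + x²/2! + ... + x^13/13!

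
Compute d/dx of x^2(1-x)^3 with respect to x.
2x^1(1-x)^3 - 3x^2(1-x)^2
Product rule: 2x^{1}(1-x)^{3} + x^2·(-3)(1-x)^{2}.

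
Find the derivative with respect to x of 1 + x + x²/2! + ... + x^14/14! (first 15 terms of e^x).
1 + x + x²/2! + ... + x^13/13!

Reasoning: Differentiating term by term gives the first 14 terms of e^x.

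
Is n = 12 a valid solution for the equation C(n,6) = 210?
C(12,6) = 12·11·10·9·8·7/6! = 665,280/720 = 924, which does not equal 210.
Final answer: No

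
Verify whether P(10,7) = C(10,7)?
False

P(10,7) = 604,800 but C(10,7) = 120; they differ by a factor of 7! = 5040, so the statement does not hold.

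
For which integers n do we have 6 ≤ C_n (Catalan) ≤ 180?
C_3=5; C_4=14; C_5=42; C_6=132; C_7=429. So valid n = 4, 5, 6.
Final answer: 4, 5, 6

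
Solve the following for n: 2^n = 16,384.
14

Reasoning: 16,384 = 1,024 × 16 = 2^10 × 2^4 = 2^14, so n = 14.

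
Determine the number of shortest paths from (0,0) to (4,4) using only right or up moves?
70

Choose 4 rights from 8 moves: C(8,4) = 70.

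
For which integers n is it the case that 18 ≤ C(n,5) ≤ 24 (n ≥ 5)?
7
C(6,5)=6; C(7,5)=21; C(8,5)=56. So valid n = 7.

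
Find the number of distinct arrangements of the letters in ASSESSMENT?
Word has 10 letters (A=1, S=4, E=2, M=1, N=1, T=1). Arrangements: 10!/Π(k!) = 75,600.

Answer: 75,600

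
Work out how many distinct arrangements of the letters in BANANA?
60
Word has 6 letters (B=1, A=3, N=2). Arrangements: 6!/Π(k!) = 60.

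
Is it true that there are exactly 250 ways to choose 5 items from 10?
False

C(10,5) = 252 ≠ 250.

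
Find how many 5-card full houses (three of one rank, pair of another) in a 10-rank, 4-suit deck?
2,160

Solution: Triple rank: 10. Triple suits: C(4,3)=4. Pair rank: 9. Pair suits: C(4,2)=6. Total: 2,160.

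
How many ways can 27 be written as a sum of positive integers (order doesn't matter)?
Pentagonal recurrence p(n) = p(n−1) + p(n−2) − p(n−5) − p(n−7) + …: p(27) = p(26) + p(25) − p(22) − p(20) + p(15) + p(12) − p(5) − p(1) = 2,436 + 1,958 − 1,002 − 627 + 176 + 77 − 7 − 1 = 3,010.

Answer: 3,010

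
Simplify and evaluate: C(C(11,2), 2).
1,485

Working:
C(11,2) = 55, then C(55, 2) = 1,485.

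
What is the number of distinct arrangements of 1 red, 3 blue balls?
4

Explanation: Multinomial: 4!/(1! × 3!) = 4.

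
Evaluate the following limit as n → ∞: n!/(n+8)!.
n!/(n+8)! = 1/[(n+1)(n+2)···(n+8)] → 0 as n → ∞.
Final answer: 0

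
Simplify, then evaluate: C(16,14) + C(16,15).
136

Working:
By Pascal's identity: C(17,15) = 136.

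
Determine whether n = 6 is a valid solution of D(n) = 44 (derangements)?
No

Solution: D(6) = (6-1)·[D(5) + D(4)] = 5·[44 + 9] = 265, which does not equal 44.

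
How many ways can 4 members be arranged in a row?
24

Solution: Arrangements of 4 distinct objects: 4! = 24.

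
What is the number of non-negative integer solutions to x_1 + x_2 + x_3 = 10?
66
C(10+3-1, 3-1) = 66.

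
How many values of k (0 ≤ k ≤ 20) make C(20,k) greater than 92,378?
5

Working:
Row 20 is unimodal and symmetric about k=20/2. C(20,7)=77,520 ≤ 92,378; C(20,8)=125,970 > 92,378; by symmetry C(20,k) > 92,378 for k = 8..12. That's 12 - 8 + 1 = 5 values.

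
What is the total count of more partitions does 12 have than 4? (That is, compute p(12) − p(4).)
Pentagonal recurrence p(n) = p(n−1) + p(n−2) − p(n−5) − p(n−7) + …: p(12) = p(11) + p(10) − p(7) − p(5) + p(0) = 56 + 42 − 15 − 7 + 1 = 77.
p(4) = p(3) + p(2) = 3 + 2 = 5.
Difference = 77 − 5 = 72.

Answer: 72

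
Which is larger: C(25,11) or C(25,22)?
C(25,11)

Solution: C(25,11)=4,457,400, C(25,22)=2,300.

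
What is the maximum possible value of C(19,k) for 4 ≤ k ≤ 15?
92,378

Reasoning: C(19,k) is maximised at the centre of the row: C(19,9) = 92,378.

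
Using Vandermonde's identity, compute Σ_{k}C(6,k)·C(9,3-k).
455

= C(6+9,3) = C(15,3) = 455.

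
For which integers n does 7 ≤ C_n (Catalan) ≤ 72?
4, 5
C_3=5; C_4=14; C_5=42; C_6=132. So valid n = 4, 5.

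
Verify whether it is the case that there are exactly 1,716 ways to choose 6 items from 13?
True

C(13,6) = 1,716.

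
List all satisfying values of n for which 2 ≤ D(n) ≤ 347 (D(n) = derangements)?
3, 4, 5, 6

Using D(n) = (n−1)[D(n−1) + D(n−2)] with D(1)=0, D(2)=1: D(2)=1; D(3)=2; D(4)=9; D(5)=44; D(6)=265; D(7)=1,854. So valid n = 3, 4, 5, 6.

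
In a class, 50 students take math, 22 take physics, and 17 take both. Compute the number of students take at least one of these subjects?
|A∪B| = |A|+|B|-|A∩B| = 50+22-17 = 55.
Final answer: 55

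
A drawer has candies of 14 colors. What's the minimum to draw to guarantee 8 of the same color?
Worst case: 7 of each = 98. One more: 99.

Answer: 99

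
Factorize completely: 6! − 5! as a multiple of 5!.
5 × 5! = 600

Reasoning: 6! − 5! = 6·5! − 5! = (6 − 1)·5! = 5 × 5! = 600.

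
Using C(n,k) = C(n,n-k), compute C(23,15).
490,314

Explanation: C(23,15) = C(23,8) = 490,314.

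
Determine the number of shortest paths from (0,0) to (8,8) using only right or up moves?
12,870
Choose 8 rights from 16 moves: C(16,8) = 12,870.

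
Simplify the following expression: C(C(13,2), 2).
3,003

Reasoning: C(13,2) = 78, then C(78, 2) = 3,003.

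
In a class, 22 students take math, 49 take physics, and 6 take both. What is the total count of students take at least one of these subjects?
65

Reasoning: |A∪B| = |A|+|B|-|A∩B| = 22+49-6 = 65.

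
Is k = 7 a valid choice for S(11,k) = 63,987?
Yes
S(11,7) = 7·S(10,7) + S(10,6) = 7·5,880 + 22,827 = 63,987, which equals 63,987.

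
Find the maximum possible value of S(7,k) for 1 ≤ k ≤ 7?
350

Working:
Row S(7,k) for k = 1..7 (via S(n,k) = k·S(n−1,k) + S(n−1,k−1)): 1, 63, 301, 350, 140, 21, 1. The row is unimodal; maximum at k = 4: 350.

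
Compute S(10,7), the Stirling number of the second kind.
Using the Stirling recurrence: S(n,k) = k·S(n-1,k) + S(n-1,k-1)
S(10,7) = 7·S(9,7) + S(9,6)
         = 7·462 + 2646
         = 3234 + 2646
         = 5,880

Answer: 5,880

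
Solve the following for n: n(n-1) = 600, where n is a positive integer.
25

Reasoning: n² − n − 600 = 0, so n = (1 ± √(1 + 4·600))/2 = (1 ± √2,401)/2 = (1 ± 49)/2, i.e. n = 25 or n = -24. Taking the positive root, n = 25 (check: 25×24 = 600).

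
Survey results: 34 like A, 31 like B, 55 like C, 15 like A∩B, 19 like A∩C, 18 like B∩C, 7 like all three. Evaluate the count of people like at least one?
75

Solution: |A∪B∪C| = 34+31+55-15-19-18+7 = 75.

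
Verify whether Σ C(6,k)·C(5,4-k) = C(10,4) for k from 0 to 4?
False
Vandermonde's identity gives C(11,4) = 330; RHS C(10,4) = 210.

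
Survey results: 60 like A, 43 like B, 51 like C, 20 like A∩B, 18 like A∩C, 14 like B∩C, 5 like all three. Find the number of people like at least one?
|A∪B∪C| = 60+43+51-20-18-14+5 = 107.

Answer: 107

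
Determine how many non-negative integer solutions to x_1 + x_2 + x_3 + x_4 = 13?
560

Working:
C(13+4-1, 4-1) = 560.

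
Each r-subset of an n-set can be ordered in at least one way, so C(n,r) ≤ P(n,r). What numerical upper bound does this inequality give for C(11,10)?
39,916,800

P(11,10) = 11·10·9·8·7·6·5·4·3·2 = 39,916,800, so C(11,10) ≤ 39,916,800. (The bound is loose by a factor of 10! = 3,628,800: C(11,10) = 39,916,800/3,628,800 = 11.)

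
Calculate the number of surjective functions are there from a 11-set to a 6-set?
129,230,640

Working:
Onto functions = 6! × S(11,6)
First compute S(11,6) via recurrence:
Using the Stirling recurrence: S(n,k) = k·S(n-1,k) + S(n-1,k-1)
S(11,6) = 6·S(10,6) + S(10,5)
         = 6·22827 + 42525
         = 136962 + 42525
         = 179,487
Then: 720 × 179487 = 129,230,640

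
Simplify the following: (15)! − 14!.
(15)! − 14! = (15)·14! − 14! = (15−1)·14! = 14·14! = 1,220,496,076,800.
Final answer: 1,220,496,076,800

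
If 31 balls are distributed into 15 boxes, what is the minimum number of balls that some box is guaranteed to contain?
3

Working:
Pigeonhole: ⌈31/15⌉ = 3.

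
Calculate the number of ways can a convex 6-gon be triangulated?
Using the Catalan number formula: C_n = C(2n, n) / (n+1)
C_4 = C(8, 4) / (4+1)
     = 70 / 5
     = 14

Answer: 14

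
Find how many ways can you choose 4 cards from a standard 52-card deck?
270,725

Working:
C(52,4) = 270,725.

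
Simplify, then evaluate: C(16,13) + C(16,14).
680

Working:
By Pascal's identity: C(17,14) = 680.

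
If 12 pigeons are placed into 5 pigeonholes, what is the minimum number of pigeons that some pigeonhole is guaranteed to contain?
3

Working:
Pigeonhole: ⌈12/5⌉ = 3.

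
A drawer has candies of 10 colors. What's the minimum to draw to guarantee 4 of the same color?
31

Working:
Worst case: 3 of each = 30. One more: 31.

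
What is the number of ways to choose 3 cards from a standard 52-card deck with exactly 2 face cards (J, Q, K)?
2,640

Solution: 12 face cards and 40 non-face cards: C(12,2) × C(40,1) = 66 × 40 = 2,640.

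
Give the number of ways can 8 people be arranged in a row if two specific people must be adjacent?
10,080

Reasoning: Treat pair as unit: (8-1)! arrangements × 2 internal orders = 10,080.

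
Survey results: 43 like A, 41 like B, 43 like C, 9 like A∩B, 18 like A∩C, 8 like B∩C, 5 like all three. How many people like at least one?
97

Reasoning: |A∪B∪C| = 43+41+43-9-18-8+5 = 97.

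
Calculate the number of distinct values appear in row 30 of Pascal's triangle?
16

Working:
Row 30 has entries C(30,0)..C(30,30); by symmetry C(30,k)=C(30,30-k), giving 16 distinct values.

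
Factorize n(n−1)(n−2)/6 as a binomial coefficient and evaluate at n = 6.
C(n,3); C(6,3) = 20

Working:
n(n−1)(n−2)/6 = n!/(3!(n−3)!) = C(n,3). At n = 6: C(6,3) = 20.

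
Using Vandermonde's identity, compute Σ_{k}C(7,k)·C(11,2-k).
153

Working:
= C(7+11,2) = C(18,2) = 153.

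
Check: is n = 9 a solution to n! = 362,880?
9! = 9·8! = 9·40,320 = 362,880, which equals 362,880.
Final answer: Yes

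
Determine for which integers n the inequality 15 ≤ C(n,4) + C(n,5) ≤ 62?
C(5,4)+C(5,5)=6; C(6,4)+C(6,5)=21; C(7,4)+C(7,5)=56; C(8,4)+C(8,5)=126. So valid n = 6, 7.
Final answer: 6, 7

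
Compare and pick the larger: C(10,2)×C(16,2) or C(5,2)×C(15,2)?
C(10,2)×C(16,2)

Working:
C(10,2)×C(16,2)=5,400, C(5,2)×C(15,2)=1,050.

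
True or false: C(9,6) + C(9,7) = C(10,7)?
True

Solution: Pascal's identity C(n,k) + C(n,k+1) = C(n+1,k+1): 84 + 36 = 120 = C(10,7).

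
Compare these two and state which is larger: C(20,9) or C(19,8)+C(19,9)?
By Pascal's identity: C(20,9) = C(19,8)+C(19,9) = 167,960. Equal.
Final answer: Equal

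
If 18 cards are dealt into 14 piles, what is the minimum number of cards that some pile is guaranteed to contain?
2

Reasoning: Pigeonhole: ⌈18/14⌉ = 2.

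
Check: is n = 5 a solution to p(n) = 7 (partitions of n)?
Yes

Pentagonal recurrence p(n) = p(n−1) + p(n−2) − p(n−5) − p(n−7) + …: p(5) = p(4) + p(3) − p(0) = 5 + 3 − 1 = 7, which equals 7.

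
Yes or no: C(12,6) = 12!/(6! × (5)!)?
No

Working:
The correct denominator is 6!×6!, giving C(12,6) = 924; the stated RHS is 12!/(6!×5!) = 5,544 ≠ 924, so the statement does not hold.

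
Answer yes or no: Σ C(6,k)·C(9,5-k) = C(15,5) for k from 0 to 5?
Yes

Reasoning: Vandermonde's identity gives C(15,5) = 3,003; RHS C(15,5) = 3,003.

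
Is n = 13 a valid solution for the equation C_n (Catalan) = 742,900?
Yes

Explanation: C_13 = C(26,13)/(13+1) = 10,400,600/14 = 742,900, which equals 742,900.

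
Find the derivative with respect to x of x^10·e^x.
(10x^9 + x^10)e^x

Reasoning: Product rule: d/dx[x^10]·e^x + x^10·d/dx[e^x] = 10x^{9}e^x + x^10e^x.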